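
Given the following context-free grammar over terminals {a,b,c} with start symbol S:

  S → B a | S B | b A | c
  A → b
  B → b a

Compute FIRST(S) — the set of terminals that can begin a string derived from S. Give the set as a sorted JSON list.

Compute FIRST by fixpoint:
[1]
  A via A→b: +{b}
  B via B→b a: +{b}
  S via S→B a: +{b}
  S via S→c: +{c}
  FIRST(S)={b,c}  FIRST(A)={b}  FIRST(B)={b}
[2] (stable)
  FIRST(S)={b,c}  FIRST(A)={b}  FIRST(B)={b}

FIRST(S) = ["b", "c"]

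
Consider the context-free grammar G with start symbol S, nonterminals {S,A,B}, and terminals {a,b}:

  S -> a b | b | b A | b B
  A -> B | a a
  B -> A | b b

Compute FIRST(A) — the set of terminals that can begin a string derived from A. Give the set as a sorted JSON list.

Compute FIRST by fixpoint:
pass 1:
  A via A→a a: +{a}
  B via B→A: +{a}
  B via B→b b: +{b}
  S via S→a b: +{a}
  S via S→b: +{b}
  FIRST(S)={a,b}  FIRST(A)={a}  FIRST(B)={a,b}
pass 2:
  A via A→B: +{b}
  FIRST(S)={a,b}  FIRST(A)={a,b}  FIRST(B)={a,b}
pass 3: (no change)
  FIRST(S)={a,b}  FIRST(A)={a,b}  FIRST(B)={a,b}

FIRST(A) = ["a", "b"]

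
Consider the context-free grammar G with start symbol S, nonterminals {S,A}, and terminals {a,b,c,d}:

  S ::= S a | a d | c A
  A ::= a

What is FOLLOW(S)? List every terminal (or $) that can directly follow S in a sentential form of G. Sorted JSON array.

Compute FIRST by fixpoint:
pass 1:
  A via A→a: +{a}
  S via S→a d: +{a}
  S via S→c A: +{c}
  S: {a,c}  A: {a}
pass 2: (stable)
  S: {a,c}  A: {a}

FOLLOW sets:
initialize: $ ∈ FOLLOW(S)
pass 1:
  S→S a: FOLLOW(S) ⊇ FIRST(a) = {a}; new: +{a}
  S→c A: FOLLOW(A) ⊇ FOLLOW(S) ⊇ {$,a}; new: +{$,a}
  FOLLOW(S)={$,a}  FOLLOW(A)={$,a}
pass 2: — fixpoint
  FOLLOW(S)={$,a}  FOLLOW(A)={$,a}

FOLLOW(S) = ["$", "a"]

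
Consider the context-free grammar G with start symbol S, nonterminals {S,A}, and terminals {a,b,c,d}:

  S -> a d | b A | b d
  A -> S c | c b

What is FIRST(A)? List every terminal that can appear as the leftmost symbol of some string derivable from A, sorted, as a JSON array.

Compute FIRST by fixpoint:
pass 1:
  A via A→c b: +{c}
  S via S→a d: +{a}
  S via S→b A: +{b}
  FIRST(S)={a,b}  FIRST(A)={c}
pass 2:
  A via A→S c: +{a,b}
  FIRST(S)={a,b}  FIRST(A)={a,b,c}
pass 3: — fixpoint
  FIRST(S)={a,b}  FIRST(A)={a,b,c}

FIRST(A) = ["a", "b", "c"]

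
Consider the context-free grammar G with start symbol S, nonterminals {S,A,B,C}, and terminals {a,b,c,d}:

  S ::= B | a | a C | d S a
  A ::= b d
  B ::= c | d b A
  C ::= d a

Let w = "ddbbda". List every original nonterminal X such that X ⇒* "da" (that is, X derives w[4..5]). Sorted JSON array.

CNF form of G:
  S -> T1 X4 | T1 X5 | T2 C | a | c
  A -> T0 T1
  B -> T1 X3 | c
  C -> T1 T2
  T0 -> b
  T1 -> d
  T2 -> a
  X3 -> T0 A
  X4 -> S T2
  X5 -> T0 A

Fill CYK table bottom-up (cells [i..j] with 4 ≤ i ≤ j ≤ 5 only):
  T[4,4] 'd' = {T1}  orig:{}
  T[5,5] 'a' = {S,T2}  orig:{S}
  T[4,5] 'da' = {C}

Original NTs in T[4,5] deriving "da": ["C"]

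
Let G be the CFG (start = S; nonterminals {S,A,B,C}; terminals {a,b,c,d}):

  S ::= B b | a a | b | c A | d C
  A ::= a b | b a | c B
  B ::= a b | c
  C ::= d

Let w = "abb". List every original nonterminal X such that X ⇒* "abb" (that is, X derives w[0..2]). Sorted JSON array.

Convert to CNF:
  S -> B T1 | T0 T0 | T2 A | T3 C | b
  A -> T0 T1 | T1 T0 | T2 B
  B -> T0 T1 | c
  C -> d
  T0 -> a
  T1 -> b
  T2 -> c
  T3 -> d

Fill CYK table bottom-up, restricted to cells inside w[0..2]:
  T[0,0] 'a' = {T0}  orig:{}
  T[1,1] 'b' = {S,T1}  orig:{S}
  T[2,2] 'b' = {S,T1}  orig:{S}
  T[0,1] 'ab' = {A,B}
  T[1,2] 'bb' = ∅
  T[0,2] 'abb' = {S}

Original NTs in T[0,2] deriving "abb": ["S"]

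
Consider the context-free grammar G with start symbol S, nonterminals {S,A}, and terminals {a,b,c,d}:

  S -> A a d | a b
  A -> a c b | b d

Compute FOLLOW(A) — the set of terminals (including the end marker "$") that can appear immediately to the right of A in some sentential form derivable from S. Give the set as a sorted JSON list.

FIRST iteration:
iter 1:
  A via A→a c b: +{a}
  A via A→b d: +{b}
  S via S→A a d: +{a,b}
  FIRST(S)={a,b}  FIRST(A)={a,b}
iter 2: done
  FIRST(S)={a,b}  FIRST(A)={a,b}

Compute FOLLOW by fixpoint:
initialize: $ ∈ FOLLOW(S)
iter 1:
  S→A a d: FOLLOW(A) ⊇ FIRST(a) = {a}; new: +{a}
  FOLLOW(S)={$}  FOLLOW(A)={a}
iter 2: done
  FOLLOW(S)={$}  FOLLOW(A)={a}

FOLLOW(A) = ["a"]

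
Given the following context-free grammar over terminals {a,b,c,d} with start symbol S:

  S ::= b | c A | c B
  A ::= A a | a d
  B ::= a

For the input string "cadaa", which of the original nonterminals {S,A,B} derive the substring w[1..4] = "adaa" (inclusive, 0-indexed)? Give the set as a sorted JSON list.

Convert to CNF:
  S -> T2 A | T2 B | b
  A -> A T0 | T0 T1
  B -> a
  T0 -> a
  T1 -> d
  T2 -> c

CYK table (by increasing span), restricted to cells inside w[1..4]:
  cell(1,1) a: {B,T0}  orig:{B}
  cell(2,2) d: {T1}  orig:{}
  cell(3,3) a: {B,T0}  orig:{B}
  cell(4,4) a: {B,T0}  orig:{B}
  cell(1,2) ad: {A}
  cell(2,3) da: ∅
  cell(3,4) aa: ∅
  cell(1,3) ada: {A}
  cell(2,4) daa: ∅
  cell(1,4) adaa: {A}

Original NTs in T[1,4] deriving "adaa": ["A"]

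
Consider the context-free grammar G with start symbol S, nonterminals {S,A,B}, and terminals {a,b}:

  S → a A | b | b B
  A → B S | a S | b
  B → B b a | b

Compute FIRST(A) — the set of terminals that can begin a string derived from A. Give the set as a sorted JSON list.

FIRST sets, iterate to fixpoint:
pass 1:
  A via A→a S: +{a}
  A via A→b: +{b}
  B via B→b: +{b}
  S via S→a A: +{a}
  S via S→b: +{b}
  S: {a,b}  A: {a,b}  B: {b}
pass 2: — fixpoint
  S: {a,b}  A: {a,b}  B: {b}

FIRST(A) = ["a", "b"]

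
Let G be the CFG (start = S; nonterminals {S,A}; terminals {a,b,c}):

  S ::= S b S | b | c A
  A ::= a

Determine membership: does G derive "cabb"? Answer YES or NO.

Convert to CNF:
  S -> S X2 | T1 A | b
  A -> a
  T0 -> b
  T1 -> c
  X2 -> T0 S

Fill CYK table bottom-up:
  T[0,0] 'c' = {T1}  orig:{}
  T[1,1] 'a' = {A}
  T[2,2] 'b' = {S,T0}  orig:{S}
  T[3,3] 'b' = {S,T0}  orig:{S}
  T[0,1] 'ca' = {S}
  T[1,2] 'ab' = ∅
  T[2,3] 'bb' = {X2}  orig:{}
  T[0,2] 'cab' = ∅
  T[1,3] 'abb' = ∅
  T[0,3] 'cabb' = {S}

S ∈ T[0,3] ⇒ YES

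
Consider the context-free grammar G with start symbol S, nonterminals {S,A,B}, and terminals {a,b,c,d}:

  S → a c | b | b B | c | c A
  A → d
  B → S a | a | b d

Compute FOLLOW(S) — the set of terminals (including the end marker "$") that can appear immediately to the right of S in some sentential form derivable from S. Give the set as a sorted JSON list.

FIRST iteration:
[1]
  A via A→d: +{d}
  B via B→a: +{a}
  B via B→b d: +{b}
  S via S→a c: +{a}
  S via S→b: +{b}
  S via S→c: +{c}
  FIRST[S]={a,b,c}  FIRST[A]={d}  FIRST[B]={a,b}
[2]
  B via B→S a: +{c}
  FIRST[S]={a,b,c}  FIRST[A]={d}  FIRST[B]={a,b,c}
[3] done
  FIRST[S]={a,b,c}  FIRST[A]={d}  FIRST[B]={a,b,c}

FOLLOW sets:
seed FOLLOW(S) with $
[1]
  B→S a: FOLLOW(S) ⊇ FIRST(a) = {a}; new: +{a}
  S→b B: FOLLOW(B) ⊇ FOLLOW(S) ⊇ {$,a}; new: +{$,a}
  S→c A: FOLLOW(A) ⊇ FOLLOW(S) ⊇ {$,a}; new: +{$,a}
  FOLLOW[S]={$,a}  FOLLOW[A]={$,a}  FOLLOW[B]={$,a}
[2] done
  FOLLOW[S]={$,a}  FOLLOW[A]={$,a}  FOLLOW[B]={$,a}

FOLLOW(S) = ["$", "a"]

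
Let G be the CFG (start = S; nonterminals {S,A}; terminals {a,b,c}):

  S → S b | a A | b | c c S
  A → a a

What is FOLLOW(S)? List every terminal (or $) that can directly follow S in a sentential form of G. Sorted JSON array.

Compute FIRST by fixpoint:
round 1:
  A via A→a a: +{a}
  S via S→a A: +{a}
  S via S→b: +{b}
  S via S→c c S: +{c}
  FIRST(S)={a,b,c}  FIRST(A)={a}
round 2: done
  FIRST(S)={a,b,c}  FIRST(A)={a}

Compute FOLLOW by fixpoint:
seed FOLLOW(S) with $
pass 1:
  S→S b: FOLLOW(S) ⊇ FIRST(b) = {b}; new: +{b}
  S→a A: FOLLOW(A) ⊇ FOLLOW(S) ⊇ {$,b}; new: +{$,b}
  FOLLOW(S)={$,b}  FOLLOW(A)={$,b}
pass 2: (stable)
  FOLLOW(S)={$,b}  FOLLOW(A)={$,b}

FOLLOW(S) = ["$", "b"]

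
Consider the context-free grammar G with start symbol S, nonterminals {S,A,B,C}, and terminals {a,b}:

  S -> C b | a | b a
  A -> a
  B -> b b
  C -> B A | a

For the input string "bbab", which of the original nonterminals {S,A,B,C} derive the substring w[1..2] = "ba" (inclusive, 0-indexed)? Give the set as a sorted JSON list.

Convert to CNF:
  S -> C T0 | T0 T1 | a
  A -> a
  B -> T0 T0
  C -> B A | a
  T0 -> b
  T1 -> a

CYK table (by increasing span), restricted to cells inside w[1..2]:
  [1..1]={T0}  "b"  orig:{}
  [2..2]={A,C,S,T1}  "a"  orig:{A,C,S}
  [1..2]={S}  "ba"

Original NTs in T[1,2] deriving "ba": ["S"]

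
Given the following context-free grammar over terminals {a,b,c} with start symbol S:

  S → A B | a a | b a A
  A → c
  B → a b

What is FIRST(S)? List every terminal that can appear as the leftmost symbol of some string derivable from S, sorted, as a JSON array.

FIRST iteration:
pass 1:
  A via A→c: +{c}
  B via B→a b: +{a}
  S via S→A B: +{c}
  S via S→a a: +{a}
  S via S→b a A: +{b}
  FIRST(S)={a,b,c}  FIRST(A)={c}  FIRST(B)={a}
pass 2: done
  FIRST(S)={a,b,c}  FIRST(A)={c}  FIRST(B)={a}

FIRST(S) = ["a", "b", "c"]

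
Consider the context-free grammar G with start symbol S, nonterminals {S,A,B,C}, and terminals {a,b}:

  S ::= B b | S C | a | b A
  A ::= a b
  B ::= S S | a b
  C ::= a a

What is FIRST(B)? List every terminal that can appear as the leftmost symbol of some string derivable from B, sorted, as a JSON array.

FIRST sets, iterate to fixpoint:
pass 1:
  A via A→a b: +{a}
  B via B→a b: +{a}
  C via C→a a: +{a}
  S via S→B b: +{a}
  S via S→b A: +{b}
  FIRST(S)={a,b}  FIRST(A)={a}  FIRST(B)={a}  FIRST(C)={a}
pass 2:
  B via B→S S: +{b}
  FIRST(S)={a,b}  FIRST(A)={a}  FIRST(B)={a,b}  FIRST(C)={a}
pass 3: done
  FIRST(S)={a,b}  FIRST(A)={a}  FIRST(B)={a,b}  FIRST(C)={a}

FIRST(B) = ["a", "b"]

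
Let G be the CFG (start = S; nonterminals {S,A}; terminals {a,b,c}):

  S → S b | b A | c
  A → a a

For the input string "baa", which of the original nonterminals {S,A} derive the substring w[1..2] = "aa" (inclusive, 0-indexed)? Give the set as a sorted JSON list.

CNF form of G:
  S -> S T1 | T1 A | c
  A -> T0 T0
  T0 -> a
  T1 -> b

CYK table (by increasing span) — only the sub-triangle for w[1..2]:
  [1..1]={T0}  "a"  orig:{}
  [2..2]={T0}  "a"  orig:{}
  [1..2]={A}  "aa"

Original NTs in T[1,2] deriving "aa": ["A"]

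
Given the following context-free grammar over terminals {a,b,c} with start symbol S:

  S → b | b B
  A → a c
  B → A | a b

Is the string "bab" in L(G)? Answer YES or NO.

Convert to CNF:
  S -> T2 B | b
  A -> T0 T1
  B -> T0 T1 | T0 T2
  T0 -> a
  T1 -> c
  T2 -> b

CYK table (by increasing span):
  [0..0]={S,T2}  "b"  orig:{S}
  [1..1]={T0}  "a"  orig:{}
  [2..2]={S,T2}  "b"  orig:{S}
  [0..1]=∅  "ba"
  [1..2]={B}  "ab"
  [0..2]={S}  "bab"

S ∈ T[0,2] ⇒ YES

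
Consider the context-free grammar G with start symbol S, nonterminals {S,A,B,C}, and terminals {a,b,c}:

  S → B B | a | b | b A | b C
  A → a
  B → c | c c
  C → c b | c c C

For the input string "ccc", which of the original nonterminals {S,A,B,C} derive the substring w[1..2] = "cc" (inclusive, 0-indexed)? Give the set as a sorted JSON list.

CNF form of G:
  S -> B B | T1 A | T1 C | a | b
  A -> a
  B -> T0 T0 | c
  C -> T0 T1 | T0 X2
  T0 -> c
  T1 -> b
  X2 -> T0 C

CYK table (by increasing span), restricted to cells inside w[1..2]:
  T[1,1] 'c' = {B,T0}  orig:{B}
  T[2,2] 'c' = {B,T0}  orig:{B}
  T[1,2] 'cc' = {B,S}

Original NTs in T[1,2] deriving "cc": ["B", "S"]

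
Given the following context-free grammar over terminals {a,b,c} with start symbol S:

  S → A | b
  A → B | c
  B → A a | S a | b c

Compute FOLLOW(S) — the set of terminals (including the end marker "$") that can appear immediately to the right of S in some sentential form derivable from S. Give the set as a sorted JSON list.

Compute FIRST by fixpoint:
iter 1:
  A via A→c: +{c}
  B via B→A a: +{c}
  B via B→b c: +{b}
  S via S→A: +{c}
  S via S→b: +{b}
  FIRST(S)={b,c}  FIRST(A)={c}  FIRST(B)={b,c}
iter 2:
  A via A→B: +{b}
  FIRST(S)={b,c}  FIRST(A)={b,c}  FIRST(B)={b,c}
iter 3: (stable)
  FIRST(S)={b,c}  FIRST(A)={b,c}  FIRST(B)={b,c}

Compute FOLLOW by fixpoint:
seed FOLLOW(S) with $
round 1:
  B→A a: FOLLOW(A) ⊇ FIRST(a) = {a}; new: +{a}
  B→S a: FOLLOW(S) ⊇ FIRST(a) = {a}; new: +{a}
  S→A: FOLLOW(A) ⊇ FOLLOW(S) ⊇ {$,a}; new: +{$}
  FOLLOW(S)={$,a}  FOLLOW(A)={$,a}  FOLLOW(B)={}
round 2:
  A→B: FOLLOW(B) ⊇ FOLLOW(A) ⊇ {$,a}; new: +{$,a}
  FOLLOW(S)={$,a}  FOLLOW(A)={$,a}  FOLLOW(B)={$,a}
round 3: (no change)
  FOLLOW(S)={$,a}  FOLLOW(A)={$,a}  FOLLOW(B)={$,a}

FOLLOW(S) = ["$", "a"]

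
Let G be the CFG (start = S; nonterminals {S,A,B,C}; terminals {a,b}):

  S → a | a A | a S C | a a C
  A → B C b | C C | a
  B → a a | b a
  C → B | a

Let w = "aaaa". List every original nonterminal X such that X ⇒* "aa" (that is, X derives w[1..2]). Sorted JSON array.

CNF form of G:
  S -> T1 A | T1 X3 | T1 X4 | a
  A -> B X2 | C C | a
  B -> T0 T1 | T1 T1
  C -> T0 T1 | T1 T1 | a
  T0 -> b
  T1 -> a
  X2 -> C T0
  X3 -> S C
  X4 -> T1 C

Fill CYK table bottom-up — only the sub-triangle for w[1..2]:
  cell(1,1) a: {A,C,S,T1}  orig:{A,C,S}
  cell(2,2) a: {A,C,S,T1}  orig:{A,C,S}
  cell(1,2) aa: {A,B,C,S,X3,X4}  orig:{A,B,C,S}

Original NTs in T[1,2] deriving "aa": ["A", "B", "C", "S"]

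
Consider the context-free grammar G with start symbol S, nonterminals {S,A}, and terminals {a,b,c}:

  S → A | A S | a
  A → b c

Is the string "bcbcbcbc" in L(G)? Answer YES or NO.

CNF form of G:
  S -> A S | T0 T1 | a
  A -> T0 T1
  T0 -> b
  T1 -> c

CYK table (by increasing span):
  T[0,0] 'b' = {T0}  orig:{}
  T[1,1] 'c' = {T1}  orig:{}
  T[2,2] 'b' = {T0}  orig:{}
  T[3,3] 'c' = {T1}  orig:{}
  T[4,4] 'b' = {T0}  orig:{}
  T[5,5] 'c' = {T1}  orig:{}
  T[6,6] 'b' = {T0}  orig:{}
  T[7,7] 'c' = {T1}  orig:{}
  T[0,1] 'bc' = {A,S}
  T[1,2] 'cb' = ∅
  T[2,3] 'bc' = {A,S}
  T[3,4] 'cb' = ∅
  T[4,5] 'bc' = {A,S}
  T[5,6] 'cb' = ∅
  T[6,7] 'bc' = {A,S}
  T[0,2] 'bcb' = ∅
  T[1,3] 'cbc' = ∅
  T[2,4] 'bcb' = ∅
  T[3,5] 'cbc' = ∅
  T[4,6] 'bcb' = ∅
  T[5,7] 'cbc' = ∅
  T[0,3] 'bcbc' = {S}
  T[1,4] 'cbcb' = ∅
  T[2,5] 'bcbc' = {S}
  T[3,6] 'cbcb' = ∅
  T[4,7] 'bcbc' = {S}
  T[0,4] 'bcbcb' = ∅
  T[1,5] 'cbcbc' = ∅
  T[2,6] 'bcbcb' = ∅
  T[3,7] 'cbcbc' = ∅
  T[0,5] 'bcbcbc' = {S}
  T[1,6] 'cbcbcb' = ∅
  T[2,7] 'bcbcbc' = {S}
  T[0,6] 'bcbcbcb' = ∅
  T[1,7] 'cbcbcbc' = ∅
  T[0,7] 'bcbcbcbc' = {S}

S ∈ T[0,7] ⇒ YES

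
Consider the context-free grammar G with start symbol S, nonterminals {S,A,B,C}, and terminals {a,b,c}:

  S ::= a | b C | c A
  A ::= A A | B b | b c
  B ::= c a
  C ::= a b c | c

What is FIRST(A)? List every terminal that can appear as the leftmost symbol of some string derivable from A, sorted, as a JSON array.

FIRST sets, iterate to fixpoint:
round 1:
  A via A→b c: +{b}
  B via B→c a: +{c}
  C via C→a b c: +{a}
  C via C→c: +{c}
  S via S→a: +{a}
  S via S→b C: +{b}
  S via S→c A: +{c}
  FIRST(S)={a,b,c}  FIRST(A)={b}  FIRST(B)={c}  FIRST(C)={a,c}
round 2:
  A via A→B b: +{c}
  FIRST(S)={a,b,c}  FIRST(A)={b,c}  FIRST(B)={c}  FIRST(C)={a,c}
round 3: (no change)
  FIRST(S)={a,b,c}  FIRST(A)={b,c}  FIRST(B)={c}  FIRST(C)={a,c}

FIRST(A) = ["b", "c"]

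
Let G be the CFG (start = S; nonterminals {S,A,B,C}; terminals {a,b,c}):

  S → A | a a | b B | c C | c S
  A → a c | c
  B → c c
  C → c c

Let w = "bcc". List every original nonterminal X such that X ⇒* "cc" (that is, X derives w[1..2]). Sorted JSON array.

Convert to CNF:
  S -> T0 T0 | T0 T1 | T1 C | T1 S | T2 B | c
  A -> T0 T1 | c
  B -> T1 T1
  C -> T1 T1
  T0 -> a
  T1 -> c
  T2 -> b

CYK fill — only the sub-triangle for w[1..2]:
  T[1,1] 'c' = {A,S,T1}  orig:{A,S}
  T[2,2] 'c' = {A,S,T1}  orig:{A,S}
  T[1,2] 'cc' = {B,C,S}

Original NTs in T[1,2] deriving "cc": ["B", "C", "S"]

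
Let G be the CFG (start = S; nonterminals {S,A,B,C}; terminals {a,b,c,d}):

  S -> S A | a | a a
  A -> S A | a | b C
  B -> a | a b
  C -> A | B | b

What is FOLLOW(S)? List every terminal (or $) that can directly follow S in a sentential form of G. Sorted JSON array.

FIRST iteration:
round 1:
  A via A→a: +{a}
  A via A→b C: +{b}
  B via B→a: +{a}
  C via C→A: +{a,b}
  S via S→a: +{a}
  FIRST(S)={a}  FIRST(A)={a,b}  FIRST(B)={a}  FIRST(C)={a,b}
round 2: (no change)
  FIRST(S)={a}  FIRST(A)={a,b}  FIRST(B)={a}  FIRST(C)={a,b}

FOLLOW iteration:
initialize: $ ∈ FOLLOW(S)
round 1:
  A→S A: FOLLOW(S) ⊇ FIRST(A) = {a,b}; new: +{a,b}
  S→S A: FOLLOW(A) ⊇ FOLLOW(S) ⊇ {$,a,b}; new: +{$,a,b}
  S: {$,a,b}  A: {$,a,b}  B: {}  C: {}
round 2:
  A→b C: FOLLOW(C) ⊇ FOLLOW(A) ⊇ {$,a,b}; new: +{$,a,b}
  C→B: FOLLOW(B) ⊇ FOLLOW(C) ⊇ {$,a,b}; new: +{$,a,b}
  S: {$,a,b}  A: {$,a,b}  B: {$,a,b}  C: {$,a,b}
round 3: — fixpoint
  S: {$,a,b}  A: {$,a,b}  B: {$,a,b}  C: {$,a,b}

FOLLOW(S) = ["$", "a", "b"]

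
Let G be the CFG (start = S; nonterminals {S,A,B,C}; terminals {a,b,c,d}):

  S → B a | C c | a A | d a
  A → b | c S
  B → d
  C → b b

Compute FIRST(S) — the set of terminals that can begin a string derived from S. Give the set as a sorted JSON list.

FIRST iteration:
iter 1:
  A via A→b: +{b}
  A via A→c S: +{c}
  B via B→d: +{d}
  C via C→b b: +{b}
  S via S→B a: +{d}
  S via S→C c: +{b}
  S via S→a A: +{a}
  S: {a,b,d}  A: {b,c}  B: {d}  C: {b}
iter 2: — fixpoint
  S: {a,b,d}  A: {b,c}  B: {d}  C: {b}

FIRST(S) = ["a", "b", "d"]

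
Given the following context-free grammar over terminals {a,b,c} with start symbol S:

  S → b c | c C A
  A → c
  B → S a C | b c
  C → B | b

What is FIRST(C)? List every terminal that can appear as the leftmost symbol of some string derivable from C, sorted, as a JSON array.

Compute FIRST by fixpoint:
iter 1:
  A via A→c: +{c}
  B via B→b c: +{b}
  C via C→B: +{b}
  S via S→b c: +{b}
  S via S→c C A: +{c}
  FIRST[S]={b,c}  FIRST[A]={c}  FIRST[B]={b}  FIRST[C]={b}
iter 2:
  B via B→S a C: +{c}
  C via C→B: +{c}
  FIRST[S]={b,c}  FIRST[A]={c}  FIRST[B]={b,c}  FIRST[C]={b,c}
iter 3: done
  FIRST[S]={b,c}  FIRST[A]={c}  FIRST[B]={b,c}  FIRST[C]={b,c}

FIRST(C) = ["b", "c"]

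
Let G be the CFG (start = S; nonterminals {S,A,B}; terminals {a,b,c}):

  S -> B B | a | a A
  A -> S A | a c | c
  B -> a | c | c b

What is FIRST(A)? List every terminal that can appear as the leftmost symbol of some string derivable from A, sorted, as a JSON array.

FIRST iteration:
[1]
  A via A→a c: +{a}
  A via A→c: +{c}
  B via B→a: +{a}
  B via B→c: +{c}
  S via S→B B: +{a,c}
  FIRST(S)={a,c}  FIRST(A)={a,c}  FIRST(B)={a,c}
[2] — fixpoint
  FIRST(S)={a,c}  FIRST(A)={a,c}  FIRST(B)={a,c}

FIRST(A) = ["a", "c"]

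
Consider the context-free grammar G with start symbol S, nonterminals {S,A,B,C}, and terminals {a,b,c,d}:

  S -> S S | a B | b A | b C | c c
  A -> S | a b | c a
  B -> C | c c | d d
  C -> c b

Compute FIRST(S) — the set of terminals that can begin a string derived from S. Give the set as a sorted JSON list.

FIRST iteration:
pass 1:
  A via A→a b: +{a}
  A via A→c a: +{c}
  B via B→c c: +{c}
  B via B→d d: +{d}
  C via C→c b: +{c}
  S via S→a B: +{a}
  S via S→b A: +{b}
  S via S→c c: +{c}
  S: {a,b,c}  A: {a,c}  B: {c,d}  C: {c}
pass 2:
  A via A→S: +{b}
  S: {a,b,c}  A: {a,b,c}  B: {c,d}  C: {c}
pass 3: (stable)
  S: {a,b,c}  A: {a,b,c}  B: {c,d}  C: {c}

FIRST(S) = ["a", "b", "c"]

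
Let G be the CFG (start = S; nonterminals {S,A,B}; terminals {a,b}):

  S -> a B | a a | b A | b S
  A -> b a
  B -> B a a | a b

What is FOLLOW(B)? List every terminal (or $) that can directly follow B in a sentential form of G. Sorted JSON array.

FIRST sets, iterate to fixpoint:
pass 1:
  A via A→b a: +{b}
  B via B→a b: +{a}
  S via S→a B: +{a}
  S via S→b A: +{b}
  FIRST(S)={a,b}  FIRST(A)={b}  FIRST(B)={a}
pass 2: — fixpoint
  FIRST(S)={a,b}  FIRST(A)={b}  FIRST(B)={a}

FOLLOW iteration:
seed FOLLOW(S) with $
round 1:
  B→B a a: FOLLOW(B) ⊇ FIRST(a) = {a}; new: +{a}
  S→a B: FOLLOW(B) ⊇ FOLLOW(S) ⊇ {$}; new: +{$}
  S→b A: FOLLOW(A) ⊇ FOLLOW(S) ⊇ {$}; new: +{$}
  S: {$}  A: {$}  B: {$,a}
round 2: (no change)
  S: {$}  A: {$}  B: {$,a}

FOLLOW(B) = ["$", "a"]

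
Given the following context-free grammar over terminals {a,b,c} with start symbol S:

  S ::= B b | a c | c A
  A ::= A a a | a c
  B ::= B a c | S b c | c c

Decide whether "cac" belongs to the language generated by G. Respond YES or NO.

CNF form of G:
  S -> B T2 | T0 T1 | T1 A
  A -> A X3 | T0 T1
  B -> B X4 | S X5 | T1 T1
  T0 -> a
  T1 -> c
  T2 -> b
  X3 -> T0 T0
  X4 -> T0 T1
  X5 -> T2 T1

CYK table (by increasing span):
  cell(0,0) c: {T1}  orig:{}
  cell(1,1) a: {T0}  orig:{}
  cell(2,2) c: {T1}  orig:{}
  cell(0,1) ca: ∅
  cell(1,2) ac: {A,S,X4}  orig:{A,S}
  cell(0,2) cac: {S}

S ∈ T[0,2] ⇒ YES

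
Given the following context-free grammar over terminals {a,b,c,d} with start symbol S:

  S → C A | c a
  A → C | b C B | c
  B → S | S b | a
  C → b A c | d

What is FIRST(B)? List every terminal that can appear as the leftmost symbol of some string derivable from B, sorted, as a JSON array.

Compute FIRST by fixpoint:
round 1:
  A via A→b C B: +{b}
  A via A→c: +{c}
  B via B→a: +{a}
  C via C→b A c: +{b}
  C via C→d: +{d}
  S via S→C A: +{b,d}
  S via S→c a: +{c}
  FIRST[S]={b,c,d}  FIRST[A]={b,c}  FIRST[B]={a}  FIRST[C]={b,d}
round 2:
  A via A→C: +{d}
  B via B→S: +{b,c,d}
  FIRST[S]={b,c,d}  FIRST[A]={b,c,d}  FIRST[B]={a,b,c,d}  FIRST[C]={b,d}
round 3: — fixpoint
  FIRST[S]={b,c,d}  FIRST[A]={b,c,d}  FIRST[B]={a,b,c,d}  FIRST[C]={b,d}

FIRST(B) = ["a", "b", "c", "d"]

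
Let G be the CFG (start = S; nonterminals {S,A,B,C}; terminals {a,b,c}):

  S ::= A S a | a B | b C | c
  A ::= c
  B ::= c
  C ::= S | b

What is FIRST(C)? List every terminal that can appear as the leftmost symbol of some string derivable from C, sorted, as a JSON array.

FIRST iteration:
pass 1:
  A via A→c: +{c}
  B via B→c: +{c}
  C via C→b: +{b}
  S via S→A S a: +{c}
  S via S→a B: +{a}
  S via S→b C: +{b}
  FIRST[S]={a,b,c}  FIRST[A]={c}  FIRST[B]={c}  FIRST[C]={b}
pass 2:
  C via C→S: +{a,c}
  FIRST[S]={a,b,c}  FIRST[A]={c}  FIRST[B]={c}  FIRST[C]={a,b,c}
pass 3: — fixpoint
  FIRST[S]={a,b,c}  FIRST[A]={c}  FIRST[B]={c}  FIRST[C]={a,b,c}

FIRST(C) = ["a", "b", "c"]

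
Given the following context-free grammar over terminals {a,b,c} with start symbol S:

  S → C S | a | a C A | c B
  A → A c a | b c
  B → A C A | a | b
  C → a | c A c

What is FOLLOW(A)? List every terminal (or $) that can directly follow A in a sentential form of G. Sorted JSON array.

FIRST iteration:
iter 1:
  A via A→b c: +{b}
  B via B→A C A: +{b}
  B via B→a: +{a}
  C via C→a: +{a}
  C via C→c A c: +{c}
  S via S→C S: +{a,c}
  S: {a,c}  A: {b}  B: {a,b}  C: {a,c}
iter 2: done
  S: {a,c}  A: {b}  B: {a,b}  C: {a,c}

FOLLOW sets:
FOLLOW(S) := {$}
iter 1:
  A→A c a: FOLLOW(A) ⊇ FIRST(c) = {c}; new: +{c}
  B→A C A: FOLLOW(A) ⊇ FIRST(C) = {a,c}; new: +{a}
  B→A C A: FOLLOW(C) ⊇ FIRST(A) = {b}; new: +{b}
  S→C S: FOLLOW(C) ⊇ FIRST(S) = {a,c}; new: +{a,c}
  S→a C A: FOLLOW(A) ⊇ FOLLOW(S) ⊇ {$}; new: +{$}
  S→c B: FOLLOW(B) ⊇ FOLLOW(S) ⊇ {$}; new: +{$}
  S: {$}  A: {$,a,c}  B: {$}  C: {a,b,c}
iter 2: (stable)
  S: {$}  A: {$,a,c}  B: {$}  C: {a,b,c}

FOLLOW(A) = ["$", "a", "c"]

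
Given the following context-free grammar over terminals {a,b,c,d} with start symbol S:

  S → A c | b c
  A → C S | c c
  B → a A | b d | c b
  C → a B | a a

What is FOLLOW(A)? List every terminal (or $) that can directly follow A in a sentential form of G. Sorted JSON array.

Compute FIRST by fixpoint:
round 1:
  A via A→c c: +{c}
  B via B→a A: +{a}
  B via B→b d: +{b}
  B via B→c b: +{c}
  C via C→a B: +{a}
  S via S→A c: +{c}
  S via S→b c: +{b}
  S: {b,c}  A: {c}  B: {a,b,c}  C: {a}
round 2:
  A via A→C S: +{a}
  S via S→A c: +{a}
  S: {a,b,c}  A: {a,c}  B: {a,b,c}  C: {a}
round 3: (no change)
  S: {a,b,c}  A: {a,c}  B: {a,b,c}  C: {a}

FOLLOW iteration:
initialize: $ ∈ FOLLOW(S)
[1]
  A→C S: FOLLOW(C) ⊇ FIRST(S) = {a,b,c}; new: +{a,b,c}
  C→a B: FOLLOW(B) ⊇ FOLLOW(C) ⊇ {a,b,c}; new: +{a,b,c}
  S→A c: FOLLOW(A) ⊇ FIRST(c) = {c}; new: +{c}
  FOLLOW(S)={$}  FOLLOW(A)={c}  FOLLOW(B)={a,b,c}  FOLLOW(C)={a,b,c}
[2]
  A→C S: FOLLOW(S) ⊇ FOLLOW(A) ⊇ {c}; new: +{c}
  B→a A: FOLLOW(A) ⊇ FOLLOW(B) ⊇ {a,b,c}; new: +{a,b}
  FOLLOW(S)={$,c}  FOLLOW(A)={a,b,c}  FOLLOW(B)={a,b,c}  FOLLOW(C)={a,b,c}
[3]
  A→C S: FOLLOW(S) ⊇ FOLLOW(A) ⊇ {a,b,c}; new: +{a,b}
  FOLLOW(S)={$,a,b,c}  FOLLOW(A)={a,b,c}  FOLLOW(B)={a,b,c}  FOLLOW(C)={a,b,c}
[4] — fixpoint
  FOLLOW(S)={$,a,b,c}  FOLLOW(A)={a,b,c}  FOLLOW(B)={a,b,c}  FOLLOW(C)={a,b,c}

FOLLOW(A) = ["a", "b", "c"]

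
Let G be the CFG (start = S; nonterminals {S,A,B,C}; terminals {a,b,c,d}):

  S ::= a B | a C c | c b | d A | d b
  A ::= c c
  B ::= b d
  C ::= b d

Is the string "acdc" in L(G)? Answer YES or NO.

CNF form of G:
  S -> T0 T1 | T2 A | T2 T1 | T3 B | T3 X4
  A -> T0 T0
  B -> T1 T2
  C -> T1 T2
  T0 -> c
  T1 -> b
  T2 -> d
  T3 -> a
  X4 -> C T0

Fill CYK table bottom-up:
  cell(0,0) a: {T3}  orig:{}
  cell(1,1) c: {T0}  orig:{}
  cell(2,2) d: {T2}  orig:{}
  cell(3,3) c: {T0}  orig:{}
  cell(0,1) ac: ∅
  cell(1,2) cd: ∅
  cell(2,3) dc: ∅
  cell(0,2) acd: ∅
  cell(1,3) cdc: ∅
  cell(0,3) acdc: ∅

S ∉ T[0,3] ⇒ NO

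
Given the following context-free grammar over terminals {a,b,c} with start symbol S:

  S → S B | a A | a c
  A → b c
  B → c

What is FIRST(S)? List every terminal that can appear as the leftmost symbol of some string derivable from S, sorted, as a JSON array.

Compute FIRST by fixpoint:
[1]
  A via A→b c: +{b}
  B via B→c: +{c}
  S via S→a A: +{a}
  FIRST(S)={a}  FIRST(A)={b}  FIRST(B)={c}
[2] done
  FIRST(S)={a}  FIRST(A)={b}  FIRST(B)={c}

FIRST(S) = ["a"]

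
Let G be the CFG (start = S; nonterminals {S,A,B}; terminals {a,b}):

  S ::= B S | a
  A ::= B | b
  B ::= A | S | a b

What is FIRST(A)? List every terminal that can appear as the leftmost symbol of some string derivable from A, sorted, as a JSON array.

FIRST iteration:
iter 1:
  A via A→b: +{b}
  B via B→A: +{b}
  B via B→a b: +{a}
  S via S→B S: +{a,b}
  S: {a,b}  A: {b}  B: {a,b}
iter 2:
  A via A→B: +{a}
  S: {a,b}  A: {a,b}  B: {a,b}
iter 3: — fixpoint
  S: {a,b}  A: {a,b}  B: {a,b}

FIRST(A) = ["a", "b"]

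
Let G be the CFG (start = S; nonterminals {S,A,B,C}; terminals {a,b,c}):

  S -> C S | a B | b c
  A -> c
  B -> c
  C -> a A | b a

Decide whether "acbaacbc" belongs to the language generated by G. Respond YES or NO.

CNF form of G:
  S -> C S | T0 B | T1 T2
  A -> c
  B -> c
  C -> T0 A | T1 T0
  T0 -> a
  T1 -> b
  T2 -> c

CYK table (by increasing span):
  cell(0,0) a: {T0}  orig:{}
  cell(1,1) c: {A,B,T2}  orig:{A,B}
  cell(2,2) b: {T1}  orig:{}
  cell(3,3) a: {T0}  orig:{}
  cell(4,4) a: {T0}  orig:{}
  cell(5,5) c: {A,B,T2}  orig:{A,B}
  cell(6,6) b: {T1}  orig:{}
  cell(7,7) c: {A,B,T2}  orig:{A,B}
  cell(0,1) ac: {C,S}
  cell(1,2) cb: ∅
  cell(2,3) ba: {C}
  cell(3,4) aa: ∅
  cell(4,5) ac: {C,S}
  cell(5,6) cb: ∅
  cell(6,7) bc: {S}
  cell(0,2) acb: ∅
  cell(1,3) cba: ∅
  cell(2,4) baa: ∅
  cell(3,5) aac: ∅
  cell(4,6) acb: ∅
  cell(5,7) cbc: ∅
  cell(0,3) acba: ∅
  cell(1,4) cbaa: ∅
  cell(2,5) baac: {S}
  cell(3,6) aacb: ∅
  cell(4,7) acbc: {S}
  cell(0,4) acbaa: ∅
  cell(1,5) cbaac: ∅
  cell(2,6) baacb: ∅
  cell(3,7) aacbc: ∅
  cell(0,5) acbaac: {S}
  cell(1,6) cbaacb: ∅
  cell(2,7) baacbc: {S}
  cell(0,6) acbaacb: ∅
  cell(1,7) cbaacbc: ∅
  cell(0,7) acbaacbc: {S}

S ∈ T[0,7] ⇒ YES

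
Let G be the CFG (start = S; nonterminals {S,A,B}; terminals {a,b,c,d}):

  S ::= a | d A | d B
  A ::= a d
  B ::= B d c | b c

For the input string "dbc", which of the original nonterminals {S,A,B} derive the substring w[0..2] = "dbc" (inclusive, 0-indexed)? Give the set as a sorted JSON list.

CNF form of G:
  S -> T1 A | T1 B | a
  A -> T0 T1
  B -> B X4 | T3 T2
  T0 -> a
  T1 -> d
  T2 -> c
  T3 -> b
  X4 -> T1 T2

Fill CYK table bottom-up — only the sub-triangle for w[0..2]:
  T[0,0] 'd' = {T1}  orig:{}
  T[1,1] 'b' = {T3}  orig:{}
  T[2,2] 'c' = {T2}  orig:{}
  T[0,1] 'db' = ∅
  T[1,2] 'bc' = {B}
  T[0,2] 'dbc' = {S}

Original NTs in T[0,2] deriving "dbc": ["S"]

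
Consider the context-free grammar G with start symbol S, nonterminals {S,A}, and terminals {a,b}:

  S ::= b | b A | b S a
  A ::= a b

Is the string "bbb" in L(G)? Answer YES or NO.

Convert to CNF:
  S -> T1 A | T1 X2 | b
  A -> T0 T1
  T0 -> a
  T1 -> b
  X2 -> S T0

CYK table (by increasing span):
  [0..0]={S,T1}  "b"  orig:{S}
  [1..1]={S,T1}  "b"  orig:{S}
  [2..2]={S,T1}  "b"  orig:{S}
  [0..1]=∅  "bb"
  [1..2]=∅  "bb"
  [0..2]=∅  "bbb"

S ∉ T[0,2] ⇒ NO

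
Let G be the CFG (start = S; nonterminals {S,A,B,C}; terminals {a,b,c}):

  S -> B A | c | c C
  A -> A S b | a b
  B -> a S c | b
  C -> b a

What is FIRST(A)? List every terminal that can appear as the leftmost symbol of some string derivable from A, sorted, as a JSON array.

FIRST sets, iterate to fixpoint:
pass 1:
  A via A→a b: +{a}
  B via B→a S c: +{a}
  B via B→b: +{b}
  C via C→b a: +{b}
  S via S→B A: +{a,b}
  S via S→c: +{c}
  FIRST(S)={a,b,c}  FIRST(A)={a}  FIRST(B)={a,b}  FIRST(C)={b}
pass 2: done
  FIRST(S)={a,b,c}  FIRST(A)={a}  FIRST(B)={a,b}  FIRST(C)={b}

FIRST(A) = ["a"]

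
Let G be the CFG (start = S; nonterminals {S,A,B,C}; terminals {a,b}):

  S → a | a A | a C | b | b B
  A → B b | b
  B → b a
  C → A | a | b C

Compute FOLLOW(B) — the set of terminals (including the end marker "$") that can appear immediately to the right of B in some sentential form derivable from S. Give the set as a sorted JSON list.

FIRST iteration:
pass 1:
  A via A→b: +{b}
  B via B→b a: +{b}
  C via C→A: +{b}
  C via C→a: +{a}
  S via S→a: +{a}
  S via S→b: +{b}
  FIRST(S)={a,b}  FIRST(A)={b}  FIRST(B)={b}  FIRST(C)={a,b}
pass 2: — fixpoint
  FIRST(S)={a,b}  FIRST(A)={b}  FIRST(B)={b}  FIRST(C)={a,b}

Compute FOLLOW by fixpoint:
seed FOLLOW(S) with $
[1]
  A→B b: FOLLOW(B) ⊇ FIRST(b) = {b}; new: +{b}
  S→a A: FOLLOW(A) ⊇ FOLLOW(S) ⊇ {$}; new: +{$}
  S→a C: FOLLOW(C) ⊇ FOLLOW(S) ⊇ {$}; new: +{$}
  S→b B: FOLLOW(B) ⊇ FOLLOW(S) ⊇ {$}; new: +{$}
  S: {$}  A: {$}  B: {$,b}  C: {$}
[2] (no change)
  S: {$}  A: {$}  B: {$,b}  C: {$}

FOLLOW(B) = ["$", "b"]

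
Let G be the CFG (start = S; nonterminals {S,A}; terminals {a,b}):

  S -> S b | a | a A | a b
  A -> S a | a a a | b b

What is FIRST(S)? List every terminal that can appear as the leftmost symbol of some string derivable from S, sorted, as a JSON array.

Compute FIRST by fixpoint:
round 1:
  A via A→a a a: +{a}
  A via A→b b: +{b}
  S via S→a: +{a}
  S: {a}  A: {a,b}
round 2: (stable)
  S: {a}  A: {a,b}

FIRST(S) = ["a"]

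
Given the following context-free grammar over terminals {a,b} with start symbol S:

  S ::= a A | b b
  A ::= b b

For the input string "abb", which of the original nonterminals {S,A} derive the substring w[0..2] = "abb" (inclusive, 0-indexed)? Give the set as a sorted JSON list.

CNF form of G:
  S -> T0 T0 | T1 A
  A -> T0 T0
  T0 -> b
  T1 -> a

Fill CYK table bottom-up, restricted to cells inside w[0..2]:
  [0..0]={T1}  "a"  orig:{}
  [1..1]={T0}  "b"  orig:{}
  [2..2]={T0}  "b"  orig:{}
  [0..1]=∅  "ab"
  [1..2]={A,S}  "bb"
  [0..2]={S}  "abb"

Original NTs in T[0,2] deriving "abb": ["S"]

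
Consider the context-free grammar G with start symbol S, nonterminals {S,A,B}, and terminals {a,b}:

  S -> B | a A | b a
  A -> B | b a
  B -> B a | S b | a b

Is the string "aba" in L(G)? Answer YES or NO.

CNF form of G:
  S -> B T0 | S T1 | T0 A | T0 T1 | T1 T0
  A -> B T0 | S T1 | T0 T1 | T1 T0
  B -> B T0 | S T1 | T0 T1
  T0 -> a
  T1 -> b

Fill CYK table bottom-up:
  T[0,0] 'a' = {T0}  orig:{}
  T[1,1] 'b' = {T1}  orig:{}
  T[2,2] 'a' = {T0}  orig:{}
  T[0,1] 'ab' = {A,B,S}
  T[1,2] 'ba' = {A,S}
  T[0,2] 'aba' = {A,B,S}

S ∈ T[0,2] ⇒ YES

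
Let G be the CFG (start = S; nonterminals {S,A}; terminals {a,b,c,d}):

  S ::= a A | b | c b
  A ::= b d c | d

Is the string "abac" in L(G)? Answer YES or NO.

CNF form of G:
  S -> T2 T0 | T3 A | b
  A -> T0 X4 | d
  T0 -> b
  T1 -> d
  T2 -> c
  T3 -> a
  X4 -> T1 T2

CYK table (by increasing span):
  cell(0,0) a: {T3}  orig:{}
  cell(1,1) b: {S,T0}  orig:{S}
  cell(2,2) a: {T3}  orig:{}
  cell(3,3) c: {T2}  orig:{}
  cell(0,1) ab: ∅
  cell(1,2) ba: ∅
  cell(2,3) ac: ∅
  cell(0,2) aba: ∅
  cell(1,3) bac: ∅
  cell(0,3) abac: ∅

S ∉ T[0,3] ⇒ NO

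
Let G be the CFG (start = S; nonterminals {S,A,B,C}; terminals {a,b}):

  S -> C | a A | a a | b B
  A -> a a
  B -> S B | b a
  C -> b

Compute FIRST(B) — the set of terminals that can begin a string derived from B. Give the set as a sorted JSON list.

Compute FIRST by fixpoint:
[1]
  A via A→a a: +{a}
  B via B→b a: +{b}
  C via C→b: +{b}
  S via S→C: +{b}
  S via S→a A: +{a}
  S: {a,b}  A: {a}  B: {b}  C: {b}
[2]
  B via B→S B: +{a}
  S: {a,b}  A: {a}  B: {a,b}  C: {b}
[3] (no change)
  S: {a,b}  A: {a}  B: {a,b}  C: {b}

FIRST(B) = ["a", "b"]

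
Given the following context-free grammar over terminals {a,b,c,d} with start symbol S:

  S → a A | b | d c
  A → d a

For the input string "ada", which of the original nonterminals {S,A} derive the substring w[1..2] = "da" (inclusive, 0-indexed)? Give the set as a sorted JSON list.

Convert to CNF:
  S -> T0 T2 | T1 A | b
  A -> T0 T1
  T0 -> d
  T1 -> a
  T2 -> c

Fill CYK table bottom-up, restricted to cells inside w[1..2]:
  T[1,1] 'd' = {T0}  orig:{}
  T[2,2] 'a' = {T1}  orig:{}
  T[1,2] 'da' = {A}

Original NTs in T[1,2] deriving "da": ["A"]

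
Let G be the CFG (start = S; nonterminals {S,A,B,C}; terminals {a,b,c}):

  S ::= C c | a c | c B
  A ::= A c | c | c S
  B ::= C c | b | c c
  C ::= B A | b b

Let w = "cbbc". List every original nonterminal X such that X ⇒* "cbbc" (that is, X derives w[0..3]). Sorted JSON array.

CNF form of G:
  S -> C T0 | T0 B | T2 T0
  A -> A T0 | T0 S | c
  B -> C T0 | T0 T0 | b
  C -> B A | T1 T1
  T0 -> c
  T1 -> b
  T2 -> a

CYK table (by increasing span), restricted to cells inside w[0..3]:
  cell(0,0) c: {A,T0}  orig:{A}
  cell(1,1) b: {B,T1}  orig:{B}
  cell(2,2) b: {B,T1}  orig:{B}
  cell(3,3) c: {A,T0}  orig:{A}
  cell(0,1) cb: {S}
  cell(1,2) bb: {C}
  cell(2,3) bc: {C}
  cell(0,2) cbb: ∅
  cell(1,3) bbc: {B,S}
  cell(0,3) cbbc: {A,S}

Original NTs in T[0,3] deriving "cbbc": ["A", "S"]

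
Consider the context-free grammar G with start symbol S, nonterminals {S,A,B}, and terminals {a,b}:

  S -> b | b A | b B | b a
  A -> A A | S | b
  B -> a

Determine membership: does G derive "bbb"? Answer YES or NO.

Convert to CNF:
  S -> T0 A | T0 B | T0 T1 | b
  A -> A A | T0 A | T0 B | T0 T1 | b
  B -> a
  T0 -> b
  T1 -> a

CYK table (by increasing span):
  [0..0]={A,S,T0}  "b"  orig:{A,S}
  [1..1]={A,S,T0}  "b"  orig:{A,S}
  [2..2]={A,S,T0}  "b"  orig:{A,S}
  [0..1]={A,S}  "bb"
  [1..2]={A,S}  "bb"
  [0..2]={A,S}  "bbb"

S ∈ T[0,2] ⇒ YES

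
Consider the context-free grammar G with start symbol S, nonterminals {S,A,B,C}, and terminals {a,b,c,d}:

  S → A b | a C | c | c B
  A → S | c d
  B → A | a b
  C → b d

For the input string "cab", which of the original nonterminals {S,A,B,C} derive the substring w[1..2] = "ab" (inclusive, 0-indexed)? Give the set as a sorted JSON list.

Convert to CNF:
  S -> A T0 | T1 C | T2 B | c
  A -> A T0 | T1 C | T2 B | T2 T3 | c
  B -> A T0 | T1 C | T1 T0 | T2 B | T2 T3 | c
  C -> T0 T3
  T0 -> b
  T1 -> a
  T2 -> c
  T3 -> d

Fill CYK table bottom-up — only the sub-triangle for w[1..2]:
  cell(1,1) a: {T1}  orig:{}
  cell(2,2) b: {T0}  orig:{}
  cell(1,2) ab: {B}

Original NTs in T[1,2] deriving "ab": ["B"]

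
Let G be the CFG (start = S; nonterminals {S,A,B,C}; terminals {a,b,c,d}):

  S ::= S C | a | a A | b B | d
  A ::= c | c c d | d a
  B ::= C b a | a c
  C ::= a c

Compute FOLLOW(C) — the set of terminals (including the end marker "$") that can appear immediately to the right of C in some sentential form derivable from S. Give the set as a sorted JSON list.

FIRST sets, iterate to fixpoint:
pass 1:
  A via A→c: +{c}
  A via A→d a: +{d}
  B via B→a c: +{a}
  C via C→a c: +{a}
  S via S→a: +{a}
  S via S→b B: +{b}
  S via S→d: +{d}
  FIRST[S]={a,b,d}  FIRST[A]={c,d}  FIRST[B]={a}  FIRST[C]={a}
pass 2: (no change)
  FIRST[S]={a,b,d}  FIRST[A]={c,d}  FIRST[B]={a}  FIRST[C]={a}

FOLLOW sets:
initialize: $ ∈ FOLLOW(S)
[1]
  B→C b a: FOLLOW(C) ⊇ FIRST(b) = {b}; new: +{b}
  S→S C: FOLLOW(S) ⊇ FIRST(C) = {a}; new: +{a}
  S→S C: FOLLOW(C) ⊇ FOLLOW(S) ⊇ {$,a}; new: +{$,a}
  S→a A: FOLLOW(A) ⊇ FOLLOW(S) ⊇ {$,a}; new: +{$,a}
  S→b B: FOLLOW(B) ⊇ FOLLOW(S) ⊇ {$,a}; new: +{$,a}
  S: {$,a}  A: {$,a}  B: {$,a}  C: {$,a,b}
[2] (no change)
  S: {$,a}  A: {$,a}  B: {$,a}  C: {$,a,b}

FOLLOW(C) = ["$", "a", "b"]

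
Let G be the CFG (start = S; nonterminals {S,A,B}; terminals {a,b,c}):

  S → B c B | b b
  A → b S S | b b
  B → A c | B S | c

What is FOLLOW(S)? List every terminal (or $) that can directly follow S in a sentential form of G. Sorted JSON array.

Compute FIRST by fixpoint:
round 1:
  A via A→b S S: +{b}
  B via B→A c: +{b}
  B via B→c: +{c}
  S via S→B c B: +{b,c}
  FIRST(S)={b,c}  FIRST(A)={b}  FIRST(B)={b,c}
round 2: — fixpoint
  FIRST(S)={b,c}  FIRST(A)={b}  FIRST(B)={b,c}

FOLLOW iteration:
FOLLOW(S) := {$}
pass 1:
  A→b S S: FOLLOW(S) ⊇ FIRST(S) = {b,c}; new: +{b,c}
  B→A c: FOLLOW(A) ⊇ FIRST(c) = {c}; new: +{c}
  B→B S: FOLLOW(B) ⊇ FIRST(S) = {b,c}; new: +{b,c}
  S→B c B: FOLLOW(B) ⊇ FOLLOW(S) ⊇ {$,b,c}; new: +{$}
  S: {$,b,c}  A: {c}  B: {$,b,c}
pass 2: (no change)
  S: {$,b,c}  A: {c}  B: {$,b,c}

FOLLOW(S) = ["$", "b", "c"]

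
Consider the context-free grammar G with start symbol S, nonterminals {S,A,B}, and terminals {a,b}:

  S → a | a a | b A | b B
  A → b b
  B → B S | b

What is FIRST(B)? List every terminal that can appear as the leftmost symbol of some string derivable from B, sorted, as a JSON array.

FIRST iteration:
iter 1:
  A via A→b b: +{b}
  B via B→b: +{b}
  S via S→a: +{a}
  S via S→b A: +{b}
  S: {a,b}  A: {b}  B: {b}
iter 2: done
  S: {a,b}  A: {b}  B: {b}

FIRST(B) = ["b"]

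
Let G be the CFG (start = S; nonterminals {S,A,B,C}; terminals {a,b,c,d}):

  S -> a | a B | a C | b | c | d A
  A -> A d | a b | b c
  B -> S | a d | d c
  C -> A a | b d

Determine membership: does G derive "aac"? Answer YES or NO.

CNF form of G:
  S -> T0 A | T1 B | T1 C | a | b | c
  A -> A T0 | T1 T2 | T2 T3
  B -> T0 A | T0 T3 | T1 B | T1 C | T1 T0 | a | b | c
  C -> A T1 | T2 T0
  T0 -> d
  T1 -> a
  T2 -> b
  T3 -> c

Fill CYK table bottom-up:
  T[0,0] 'a' = {B,S,T1}  orig:{B,S}
  T[1,1] 'a' = {B,S,T1}  orig:{B,S}
  T[2,2] 'c' = {B,S,T3}  orig:{B,S}
  T[0,1] 'aa' = {B,S}
  T[1,2] 'ac' = {B,S}
  T[0,2] 'aac' = {B,S}

S ∈ T[0,2] ⇒ YES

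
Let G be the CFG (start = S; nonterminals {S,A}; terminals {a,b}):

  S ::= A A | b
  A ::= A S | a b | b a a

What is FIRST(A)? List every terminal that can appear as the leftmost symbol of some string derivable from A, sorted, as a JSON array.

FIRST iteration:
iter 1:
  A via A→a b: +{a}
  A via A→b a a: +{b}
  S via S→A A: +{a,b}
  FIRST(S)={a,b}  FIRST(A)={a,b}
iter 2: (stable)
  FIRST(S)={a,b}  FIRST(A)={a,b}

FIRST(A) = ["a", "b"]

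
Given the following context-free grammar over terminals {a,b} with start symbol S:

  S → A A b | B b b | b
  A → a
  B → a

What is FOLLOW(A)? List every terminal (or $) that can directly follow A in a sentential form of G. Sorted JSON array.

FIRST iteration:
round 1:
  A via A→a: +{a}
  B via B→a: +{a}
  S via S→A A b: +{a}
  S via S→b: +{b}
  FIRST(S)={a,b}  FIRST(A)={a}  FIRST(B)={a}
round 2: (stable)
  FIRST(S)={a,b}  FIRST(A)={a}  FIRST(B)={a}

FOLLOW iteration:
initialize: $ ∈ FOLLOW(S)
round 1:
  S→A A b: FOLLOW(A) ⊇ FIRST(A) = {a}; new: +{a}
  S→A A b: FOLLOW(A) ⊇ FIRST(b) = {b}; new: +{b}
  S→B b b: FOLLOW(B) ⊇ FIRST(b) = {b}; new: +{b}
  S: {$}  A: {a,b}  B: {b}
round 2: done
  S: {$}  A: {a,b}  B: {b}

FOLLOW(A) = ["a", "b"]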